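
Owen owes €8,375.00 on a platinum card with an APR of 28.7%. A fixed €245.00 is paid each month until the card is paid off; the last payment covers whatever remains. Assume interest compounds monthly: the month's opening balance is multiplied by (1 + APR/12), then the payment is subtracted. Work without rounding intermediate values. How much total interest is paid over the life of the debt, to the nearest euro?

€9,261

Monthly rate r = 28.7%/12 = 2.39167% = 0.0239167.
Payoff takes n = ⌈−ln(1 − rB₀/P)/ln(1+r)⌉ = ⌈71.983⌉ = 72 payments; the last is €240.91.
Total paid = 71·€245.00 + €240.91 = €17,635.91.
Total interest = total paid − principal = €17,635.91 − €8,375.00 = €9,260.91.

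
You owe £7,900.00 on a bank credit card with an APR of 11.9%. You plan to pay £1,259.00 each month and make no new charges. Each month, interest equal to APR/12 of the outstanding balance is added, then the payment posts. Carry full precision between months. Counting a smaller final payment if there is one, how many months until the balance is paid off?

Monthly rate r = 11.9%/12 = 0.991667% = 0.00991667.
Recurrence: B ← B·(1+r) − £1,259.00.
Month 1: interest £78.34; balance after payment £6,719.34.
Month 2: interest £66.63; balance after payment £5,526.98.
Closed form: n = −ln(1 − rB₀/P)/ln(1+r) = −ln(0.93777)/ln(1.00992) ≈ 6.511, so the balance reaches zero during payment 7.

7 months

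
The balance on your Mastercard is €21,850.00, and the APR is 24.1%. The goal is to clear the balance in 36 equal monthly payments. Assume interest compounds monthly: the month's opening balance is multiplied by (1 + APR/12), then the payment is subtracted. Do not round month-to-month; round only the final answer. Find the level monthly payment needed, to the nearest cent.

€858.39

Monthly rate r = 24.1%/12 = 2.00833% = 0.0200833.
Level-payment amortization: P = B₀·r / (1 − (1+r)^(−n)) = 21850.00·0.0200833 / (1 − 1.02008^(−36)).
Denominator 1 − (1+r)^(−36) = 0.511216505.
P = 438.821 / 0.511216505 ≈ 858.39.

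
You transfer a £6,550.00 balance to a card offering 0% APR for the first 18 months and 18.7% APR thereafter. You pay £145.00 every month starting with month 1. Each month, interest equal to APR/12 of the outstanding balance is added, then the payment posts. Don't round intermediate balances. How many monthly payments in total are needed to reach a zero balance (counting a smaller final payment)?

Promo months 1–18 at r₀ = 0%/12 = 0; months 19+ at r₁ = 18.7%/12 = 0.0155833.
After month 18 (no interest yet): B = £6,550.00 − 18·£145.00 = £3,940.00.
Then at r₁ with £145.00/mo: n₂ = −ln(1 − r₁·B/P)/ln(1+r₁) ≈ 35.61 → 36 more payments.

54 payments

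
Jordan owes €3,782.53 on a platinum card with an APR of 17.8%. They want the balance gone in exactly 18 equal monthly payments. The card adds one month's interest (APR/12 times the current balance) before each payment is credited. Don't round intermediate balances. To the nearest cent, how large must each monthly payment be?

€240.99

Monthly rate r = 17.8%/12 = 1.48333% = 0.0148333.
Level-payment amortization: P = B₀·r / (1 − (1+r)^(−n)) = 3782.53·0.0148333 / (1 − 1.01483^(−18)).
Denominator 1 − (1+r)^(−18) = 0.23282406.
P = 56.1075 / 0.23282406 ≈ 240.99.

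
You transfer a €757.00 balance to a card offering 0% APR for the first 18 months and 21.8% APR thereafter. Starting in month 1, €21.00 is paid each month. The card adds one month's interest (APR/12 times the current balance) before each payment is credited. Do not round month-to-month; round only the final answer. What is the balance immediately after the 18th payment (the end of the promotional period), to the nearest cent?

Promo months 1–18 at r₀ = 0%/12 = 0; months 19+ at r₁ = 21.8%/12 = 0.0181667.
After month 18 (no interest yet): B = €757.00 − 18·€21.00 = €379.00.

€379.00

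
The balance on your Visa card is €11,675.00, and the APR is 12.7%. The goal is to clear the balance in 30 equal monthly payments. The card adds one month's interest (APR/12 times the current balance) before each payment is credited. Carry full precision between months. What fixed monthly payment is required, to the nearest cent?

Monthly rate r = 12.7%/12 = 1.05833% = 0.0105833.
Level-payment amortization: P = B₀·r / (1 − (1+r)^(−n)) = 11675.00·0.0105833 / (1 − 1.01058^(−30)).
Denominator 1 − (1+r)^(−30) = 0.270817807.
P = 123.56 / 0.270817807 ≈ 456.25.

€456.25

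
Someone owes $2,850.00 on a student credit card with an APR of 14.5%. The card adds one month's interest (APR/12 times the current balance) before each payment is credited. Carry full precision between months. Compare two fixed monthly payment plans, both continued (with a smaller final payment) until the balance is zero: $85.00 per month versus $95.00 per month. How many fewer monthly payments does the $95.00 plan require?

6 fewer payments

Monthly rate r = 14.5%/12 = 1.20833% = 0.0120833.
At $85.00/mo: n = ⌈−ln(1 − rB₀/P)/ln(1+r)⌉ = 44 payments (last $21.13); total interest = total paid − $2,850.00 = $826.13.
At $95.00/mo: 38 payments (last $46.00); total interest $711.00.
Payments saved = 44 − 38 = 6.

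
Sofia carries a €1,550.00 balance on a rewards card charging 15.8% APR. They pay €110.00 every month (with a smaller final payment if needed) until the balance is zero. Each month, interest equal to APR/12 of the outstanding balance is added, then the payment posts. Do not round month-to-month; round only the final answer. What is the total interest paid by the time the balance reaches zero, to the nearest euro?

Monthly rate r = 15.8%/12 = 1.31667% = 0.0131667.
Payoff takes n = ⌈−ln(1 − rB₀/P)/ln(1+r)⌉ = ⌈15.689⌉ = 16 payments; the last is €75.90.
Total paid = 15·€110.00 + €75.90 = €1,725.90.
Total interest = total paid − principal = €1,725.90 − €1,550.00 = €175.90.

€176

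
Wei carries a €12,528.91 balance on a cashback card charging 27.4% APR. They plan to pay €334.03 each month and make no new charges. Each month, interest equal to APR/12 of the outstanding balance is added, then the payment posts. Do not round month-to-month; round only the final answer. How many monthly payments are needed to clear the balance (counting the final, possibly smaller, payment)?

Monthly rate r = 27.4%/12 = 2.28333% = 0.0228333.
Recurrence: B ← B·(1+r) − €334.03.
Month 1: interest €286.08; balance after payment €12,480.96.
Month 2: interest €284.98; balance after payment €12,431.91.
Closed form: n = −ln(1 − rB₀/P)/ln(1+r) = −ln(0.14356)/ln(1.02283) ≈ 85.974, so the balance reaches zero during payment 86.

86 months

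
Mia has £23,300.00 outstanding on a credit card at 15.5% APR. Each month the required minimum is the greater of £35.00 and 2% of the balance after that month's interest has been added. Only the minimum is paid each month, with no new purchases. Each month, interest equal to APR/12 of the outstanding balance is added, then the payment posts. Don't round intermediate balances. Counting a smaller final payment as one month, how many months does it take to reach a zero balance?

Monthly rate r = 15.5%/12 = 1.29167% = 0.0129167.
While 2% of the post-interest balance exceeds £35.00, each month B ← (B·(1+r))·(1 − 0.02), i.e. B shrinks by the factor (1+r)·0.98 = 0.99266.
This holds for months 1–354. Entering month 355 the balance is £1,715.86; 2% of the post-interest balance is now below £35.00, so the flat £35.00 minimum applies from here.
From month 355 a fixed £35.00 at rate r clears £1,715.86 in 79 more payments. Total: 354 + 79 = 433 months.

433 months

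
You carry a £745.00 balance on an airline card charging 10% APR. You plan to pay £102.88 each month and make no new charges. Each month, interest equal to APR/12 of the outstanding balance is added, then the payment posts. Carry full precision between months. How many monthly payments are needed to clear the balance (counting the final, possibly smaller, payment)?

Monthly rate r = 10%/12 = 0.833333% = 0.00833333.
Recurrence: B ← B·(1+r) − £102.88.
Month 1: interest £6.21; balance after payment £648.33.
Month 2: interest £5.40; balance after payment £550.85.
Closed form: n = −ln(1 − rB₀/P)/ln(1+r) = −ln(0.93965)/ln(1.00833) ≈ 7.500, so the balance reaches zero during payment 8.

8 payments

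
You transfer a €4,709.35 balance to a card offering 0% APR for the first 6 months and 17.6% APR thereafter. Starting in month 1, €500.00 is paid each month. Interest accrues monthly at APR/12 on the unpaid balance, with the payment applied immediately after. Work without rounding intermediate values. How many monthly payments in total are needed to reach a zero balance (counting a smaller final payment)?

Promo months 1–6 at r₀ = 0%/12 = 0; months 7+ at r₁ = 17.6%/12 = 0.0146667.
After month 6 (no interest yet): B = €4,709.35 − 6·€500.00 = €1,709.35.
Then at r₁ with €500.00/mo: n₂ = −ln(1 − r₁·B/P)/ln(1+r₁) ≈ 3.53 → 4 more payments.

10 months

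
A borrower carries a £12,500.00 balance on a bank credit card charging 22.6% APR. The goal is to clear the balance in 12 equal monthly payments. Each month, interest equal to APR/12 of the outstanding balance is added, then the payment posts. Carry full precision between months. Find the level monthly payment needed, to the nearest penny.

£1,173.54

Monthly rate r = 22.6%/12 = 1.88333% = 0.0188333.
Level-payment amortization: P = B₀·r / (1 − (1+r)^(−n)) = 12500.00·0.0188333 / (1 − 1.01883^(−12)).
Denominator 1 − (1+r)^(−12) = 0.200603477.
P = 235.417 / 0.200603477 ≈ 1173.54.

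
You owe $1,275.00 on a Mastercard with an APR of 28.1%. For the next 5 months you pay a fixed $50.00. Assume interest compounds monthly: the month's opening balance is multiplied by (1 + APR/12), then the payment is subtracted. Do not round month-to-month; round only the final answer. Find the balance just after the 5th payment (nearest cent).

Monthly rate r = 28.1%/12 = 2.34167% = 0.0234167.
Each month: B ← B·(1+r) − $50.00.
Month 1: interest $29.86; balance after payment $1,254.86.
Month 2: interest $29.38; balance after payment $1,234.24.
Month 3: interest $28.90; balance after payment $1,213.14.
Month 4: interest $28.41; balance after payment $1,191.55.
Month 5: interest $27.90; balance after payment $1,169.45.

$1,169.45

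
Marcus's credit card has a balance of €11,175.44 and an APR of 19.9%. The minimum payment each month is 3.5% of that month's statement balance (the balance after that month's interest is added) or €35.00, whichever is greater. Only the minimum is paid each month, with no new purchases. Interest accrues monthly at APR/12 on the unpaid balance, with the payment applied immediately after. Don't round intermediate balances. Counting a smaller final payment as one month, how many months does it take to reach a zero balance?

165 months

Monthly rate r = 19.9%/12 = 1.65833% = 0.0165833.
While 3.5% of the post-interest balance exceeds €35.00, each month B ← (B·(1+r))·(1 − 0.035), i.e. B shrinks by the factor (1+r)·0.965 = 0.981.
This holds for months 1–127. Entering month 128 the balance is €978.12; 3.5% of the post-interest balance is now below €35.00, so the flat €35.00 minimum applies from here.
From month 128 a fixed €35.00 at rate r clears €978.12 in 38 more payments. Total: 127 + 38 = 165 months.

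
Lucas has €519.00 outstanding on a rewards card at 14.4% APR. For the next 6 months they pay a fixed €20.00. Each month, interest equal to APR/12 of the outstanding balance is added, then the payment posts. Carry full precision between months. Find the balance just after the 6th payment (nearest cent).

Monthly rate r = 14.4%/12 = 1.2% = 0.012.
Each month: B ← B·(1+r) − €20.00.
Month 1: interest €6.23; balance after payment €505.23.
Month 2: interest €6.06; balance after payment €491.29.
Month 3: interest €5.90; balance after payment €477.19.
Month 4: interest €5.73; balance after payment €462.91.
Month 5: interest €5.55; balance after payment €448.47.
Month 6: interest €5.38; balance after payment €433.85.

€433.85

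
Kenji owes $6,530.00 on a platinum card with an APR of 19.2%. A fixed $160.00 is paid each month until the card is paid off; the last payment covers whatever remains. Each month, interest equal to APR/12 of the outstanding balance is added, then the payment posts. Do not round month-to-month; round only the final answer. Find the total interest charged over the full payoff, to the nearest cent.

Monthly rate r = 19.2%/12 = 1.6% = 0.016.
Payoff takes n = ⌈−ln(1 − rB₀/P)/ln(1+r)⌉ = ⌈66.680⌉ = 67 payments; the last is $109.03.
Total paid = 66·$160.00 + $109.03 = $10,669.03.
Total interest = total paid − principal = $10,669.03 − $6,530.00 = $4,139.03.

$4,139.03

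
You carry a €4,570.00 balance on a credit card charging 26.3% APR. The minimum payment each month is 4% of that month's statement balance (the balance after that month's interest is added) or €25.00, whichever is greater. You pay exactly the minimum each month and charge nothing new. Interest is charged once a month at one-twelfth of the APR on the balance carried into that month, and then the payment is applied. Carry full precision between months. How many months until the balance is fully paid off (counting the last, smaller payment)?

Monthly rate r = 26.3%/12 = 2.19167% = 0.0219167.
While 4% of the post-interest balance exceeds €25.00, each month B ← (B·(1+r))·(1 − 0.04), i.e. B shrinks by the factor (1+r)·0.96 = 0.98104.
This holds for months 1–106. Entering month 107 the balance is €600.77; 4% of the post-interest balance is now below €25.00, so the flat €25.00 minimum applies from here.
From month 107 a fixed €25.00 at rate r clears €600.77 in 35 more payments. Total: 106 + 35 = 141 months.

141 months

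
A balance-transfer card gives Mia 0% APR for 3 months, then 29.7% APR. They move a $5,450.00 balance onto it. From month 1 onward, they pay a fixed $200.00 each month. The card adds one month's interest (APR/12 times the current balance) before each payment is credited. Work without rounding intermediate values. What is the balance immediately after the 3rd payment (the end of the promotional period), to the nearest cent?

$4,850.00

Promo months 1–3 at r₀ = 0%/12 = 0; months 4+ at r₁ = 29.7%/12 = 0.02475.
After month 3 (no interest yet): B = $5,450.00 − 3·$200.00 = $4,850.00.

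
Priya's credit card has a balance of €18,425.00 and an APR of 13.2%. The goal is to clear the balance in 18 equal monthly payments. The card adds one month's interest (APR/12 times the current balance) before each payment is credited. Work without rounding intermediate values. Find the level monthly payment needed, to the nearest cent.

€1,133.89

Monthly rate r = 13.2%/12 = 1.1% = 0.011.
Level-payment amortization: P = B₀·r / (1 − (1+r)^(−n)) = 18425.00·0.011 / (1 − 1.011^(−18)).
Denominator 1 − (1+r)^(−18) = 0.178742782.
P = 202.675 / 0.178742782 ≈ 1133.89.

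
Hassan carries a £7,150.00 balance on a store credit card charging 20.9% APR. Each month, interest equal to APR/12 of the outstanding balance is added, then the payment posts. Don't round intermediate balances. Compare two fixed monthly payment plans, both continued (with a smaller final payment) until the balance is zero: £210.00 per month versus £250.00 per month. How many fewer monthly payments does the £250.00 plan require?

Monthly rate r = 20.9%/12 = 1.74167% = 0.0174167.
At £210.00/mo: n = ⌈−ln(1 − rB₀/P)/ln(1+r)⌉ = 53 payments (last £13.02); total interest = total paid − £7,150.00 = £3,783.02.
At £250.00/mo: 40 payments (last £231.59); total interest £2,831.59.
Payments saved = 53 − 40 = 13.

13 fewer payments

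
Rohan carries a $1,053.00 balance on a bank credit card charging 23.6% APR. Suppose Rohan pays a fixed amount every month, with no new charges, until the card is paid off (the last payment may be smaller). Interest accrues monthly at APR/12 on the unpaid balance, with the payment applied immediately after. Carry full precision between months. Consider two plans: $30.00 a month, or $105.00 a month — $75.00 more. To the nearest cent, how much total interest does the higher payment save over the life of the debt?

Monthly rate r = 23.6%/12 = 1.96667% = 0.0196667.
At $30.00/mo: n = ⌈−ln(1 − rB₀/P)/ln(1+r)⌉ = 61 payments (last $5.60); total interest = total paid − $1,053.00 = $752.60.
At $105.00/mo: 12 payments (last $29.60); total interest $131.60.
Interest saved = $752.60 − $131.60 = $621.00.

$621.00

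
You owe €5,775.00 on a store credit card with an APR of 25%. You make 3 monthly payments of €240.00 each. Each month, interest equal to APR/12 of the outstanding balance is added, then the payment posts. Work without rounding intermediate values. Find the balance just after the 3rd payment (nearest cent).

Monthly rate r = 25%/12 = 2.08333% = 0.0208333.
Each month: B ← B·(1+r) − €240.00.
Month 1: interest €120.31; balance after payment €5,655.31.
Month 2: interest €117.82; balance after payment €5,533.13.
Month 3: interest €115.27; balance after payment €5,408.41.

€5,408.41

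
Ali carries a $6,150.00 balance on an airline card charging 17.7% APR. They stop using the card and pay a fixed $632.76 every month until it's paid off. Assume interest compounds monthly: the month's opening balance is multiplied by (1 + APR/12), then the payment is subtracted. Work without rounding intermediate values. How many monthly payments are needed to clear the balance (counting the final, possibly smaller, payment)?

Monthly rate r = 17.7%/12 = 1.475% = 0.01475.
Recurrence: B ← B·(1+r) − $632.76.
Month 1: interest $90.71; balance after payment $5,607.95.
Month 2: interest $82.72; balance after payment $5,057.91.
Closed form: n = −ln(1 − rB₀/P)/ln(1+r) = −ln(0.85664)/ln(1.01475) ≈ 10.568, so the balance reaches zero during payment 11.

11 months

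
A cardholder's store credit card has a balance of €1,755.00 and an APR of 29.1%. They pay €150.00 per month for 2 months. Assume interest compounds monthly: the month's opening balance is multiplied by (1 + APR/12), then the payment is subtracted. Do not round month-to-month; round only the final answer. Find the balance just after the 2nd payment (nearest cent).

€1,537.51

Monthly rate r = 29.1%/12 = 2.425% = 0.02425.
Each month: B ← B·(1+r) − €150.00.
Month 1: interest €42.56; balance after payment €1,647.56.
Month 2: interest €39.95; balance after payment €1,537.51.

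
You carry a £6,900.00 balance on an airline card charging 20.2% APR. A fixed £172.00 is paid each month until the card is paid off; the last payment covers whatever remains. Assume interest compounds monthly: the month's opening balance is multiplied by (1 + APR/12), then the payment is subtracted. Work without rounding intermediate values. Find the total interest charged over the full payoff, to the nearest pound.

Monthly rate r = 20.2%/12 = 1.68333% = 0.0168333.
Payoff takes n = ⌈−ln(1 − rB₀/P)/ln(1+r)⌉ = ⌈67.382⌉ = 68 payments; the last is £66.07.
Total paid = 67·£172.00 + £66.07 = £11,590.07.
Total interest = total paid − principal = £11,590.07 − £6,900.00 = £4,690.07.

£4,690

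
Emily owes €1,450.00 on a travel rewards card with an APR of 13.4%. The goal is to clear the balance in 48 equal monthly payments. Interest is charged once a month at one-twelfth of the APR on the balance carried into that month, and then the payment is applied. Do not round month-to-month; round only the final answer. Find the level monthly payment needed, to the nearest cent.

€39.19

Monthly rate r = 13.4%/12 = 1.11667% = 0.0111667.
Level-payment amortization: P = B₀·r / (1 − (1+r)^(−n)) = 1450.00·0.0111667 / (1 − 1.01117^(−48)).
Denominator 1 − (1+r)^(−48) = 0.413175468.
P = 16.1917 / 0.413175468 ≈ 39.19.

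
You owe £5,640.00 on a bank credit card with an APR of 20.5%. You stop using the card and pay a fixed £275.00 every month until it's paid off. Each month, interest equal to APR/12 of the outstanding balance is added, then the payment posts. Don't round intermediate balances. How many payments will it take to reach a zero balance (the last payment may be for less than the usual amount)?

Monthly rate r = 20.5%/12 = 1.70833% = 0.0170833.
Recurrence: B ← B·(1+r) − £275.00.
Month 1: interest £96.35; balance after payment £5,461.35.
Month 2: interest £93.30; balance after payment £5,279.65.
Closed form: n = −ln(1 − rB₀/P)/ln(1+r) = −ln(0.64964)/ln(1.01708) ≈ 25.464, so the balance reaches zero during payment 26.

26 payments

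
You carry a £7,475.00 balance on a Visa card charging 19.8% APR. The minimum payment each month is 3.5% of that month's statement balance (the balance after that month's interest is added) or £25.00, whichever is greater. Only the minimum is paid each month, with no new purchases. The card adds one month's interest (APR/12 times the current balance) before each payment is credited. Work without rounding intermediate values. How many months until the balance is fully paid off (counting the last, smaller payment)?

Monthly rate r = 19.8%/12 = 1.65% = 0.0165.
While 3.5% of the post-interest balance exceeds £25.00, each month B ← (B·(1+r))·(1 − 0.035), i.e. B shrinks by the factor (1+r)·0.965 = 0.98092.
This holds for months 1–123. Entering month 124 the balance is £699.32; 3.5% of the post-interest balance is now below £25.00, so the flat £25.00 minimum applies from here.
From month 124 a fixed £25.00 at rate r clears £699.32 in 38 more payments. Total: 123 + 38 = 161 months.

161 months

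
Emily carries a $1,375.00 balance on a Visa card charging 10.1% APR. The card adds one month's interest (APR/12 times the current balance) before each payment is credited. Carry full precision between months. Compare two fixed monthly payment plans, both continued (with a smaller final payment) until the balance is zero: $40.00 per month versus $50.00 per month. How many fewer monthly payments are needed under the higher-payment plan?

9 fewer payments

Monthly rate r = 10.1%/12 = 0.841667% = 0.00841667.
At $40.00/mo: n = ⌈−ln(1 − rB₀/P)/ln(1+r)⌉ = 41 payments (last $30.00); total interest = total paid − $1,375.00 = $255.00.
At $50.00/mo: 32 payments (last $20.55); total interest $195.55.
Payments saved = 41 − 32 = 9.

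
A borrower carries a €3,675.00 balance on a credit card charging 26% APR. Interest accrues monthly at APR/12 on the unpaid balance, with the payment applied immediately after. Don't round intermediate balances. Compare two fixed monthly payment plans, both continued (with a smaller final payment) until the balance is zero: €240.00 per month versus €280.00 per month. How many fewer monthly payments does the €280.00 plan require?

Monthly rate r = 26%/12 = 2.16667% = 0.0216667.
At €240.00/mo: n = ⌈−ln(1 − rB₀/P)/ln(1+r)⌉ = 19 payments (last €193.98); total interest = total paid − €3,675.00 = €838.98.
At €280.00/mo: 16 payments (last €171.44); total interest €696.44.
Payments saved = 19 − 16 = 3.

3 fewer payments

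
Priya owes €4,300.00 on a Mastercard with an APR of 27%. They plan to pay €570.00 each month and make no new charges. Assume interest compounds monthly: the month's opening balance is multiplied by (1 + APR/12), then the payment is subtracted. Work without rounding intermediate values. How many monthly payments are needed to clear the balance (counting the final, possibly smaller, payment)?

Monthly rate r = 27%/12 = 2.25% = 0.0225.
Recurrence: B ← B·(1+r) − €570.00.
Month 1: interest €96.75; balance after payment €3,826.75.
Month 2: interest €86.10; balance after payment €3,342.85.
Closed form: n = −ln(1 − rB₀/P)/ln(1+r) = −ln(0.83026)/ln(1.0225) ≈ 8.360, so the balance reaches zero during payment 9.

9 months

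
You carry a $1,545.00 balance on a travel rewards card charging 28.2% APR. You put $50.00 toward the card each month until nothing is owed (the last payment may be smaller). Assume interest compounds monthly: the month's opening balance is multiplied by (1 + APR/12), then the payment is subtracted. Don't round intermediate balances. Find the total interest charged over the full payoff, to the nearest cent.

Monthly rate r = 28.2%/12 = 2.35% = 0.0235.
Payoff takes n = ⌈−ln(1 − rB₀/P)/ln(1+r)⌉ = ⌈55.759⌉ = 56 payments; the last is $38.05.
Total paid = 55·$50.00 + $38.05 = $2,788.05.
Total interest = total paid − principal = $2,788.05 − $1,545.00 = $1,243.05.

$1,243.05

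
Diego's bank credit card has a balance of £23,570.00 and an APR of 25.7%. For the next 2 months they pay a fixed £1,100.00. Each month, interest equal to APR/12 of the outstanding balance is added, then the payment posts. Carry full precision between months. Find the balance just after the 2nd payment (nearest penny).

Monthly rate r = 25.7%/12 = 2.14167% = 0.0214167.
Each month: B ← B·(1+r) − £1,100.00.
Month 1: interest £504.79; balance after payment £22,974.79.
Month 2: interest £492.04; balance after payment £22,366.83.

£22,366.83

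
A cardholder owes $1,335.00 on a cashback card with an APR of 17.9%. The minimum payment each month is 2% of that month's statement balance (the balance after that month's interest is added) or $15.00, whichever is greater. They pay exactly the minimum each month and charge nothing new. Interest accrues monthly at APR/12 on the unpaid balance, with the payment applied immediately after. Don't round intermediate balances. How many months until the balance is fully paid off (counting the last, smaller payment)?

200 months

Monthly rate r = 17.9%/12 = 1.49167% = 0.0149167.
While 2% of the post-interest balance exceeds $15.00, each month B ← (B·(1+r))·(1 − 0.02), i.e. B shrinks by the factor (1+r)·0.98 = 0.99462.
This holds for months 1–110. Entering month 111 the balance is $737.38; 2% of the post-interest balance is now below $15.00, so the flat $15.00 minimum applies from here.
From month 111 a fixed $15.00 at rate r clears $737.38 in 90 more payments. Total: 110 + 90 = 200 months.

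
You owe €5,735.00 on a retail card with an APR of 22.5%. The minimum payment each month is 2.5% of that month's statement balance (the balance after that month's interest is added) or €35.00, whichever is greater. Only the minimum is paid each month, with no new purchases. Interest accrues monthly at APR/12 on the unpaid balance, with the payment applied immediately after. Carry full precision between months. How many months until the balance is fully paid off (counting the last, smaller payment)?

Monthly rate r = 22.5%/12 = 1.875% = 0.01875.
While 2.5% of the post-interest balance exceeds €35.00, each month B ← (B·(1+r))·(1 − 0.025), i.e. B shrinks by the factor (1+r)·0.975 = 0.99328.
This holds for months 1–212. Entering month 213 the balance is €1,373.56; 2.5% of the post-interest balance is now below €35.00, so the flat €35.00 minimum applies from here.
From month 213 a fixed €35.00 at rate r clears €1,373.56 in 72 more payments. Total: 212 + 72 = 284 months.

284 months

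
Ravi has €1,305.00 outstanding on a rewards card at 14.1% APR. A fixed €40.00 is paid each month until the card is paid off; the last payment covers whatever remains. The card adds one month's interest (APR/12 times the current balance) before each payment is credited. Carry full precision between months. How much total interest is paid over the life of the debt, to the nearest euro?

Monthly rate r = 14.1%/12 = 1.175% = 0.01175.
Payoff takes n = ⌈−ln(1 − rB₀/P)/ln(1+r)⌉ = ⌈41.385⌉ = 42 payments; the last is €15.47.
Total paid = 41·€40.00 + €15.47 = €1,655.47.
Total interest = total paid − principal = €1,655.47 − €1,305.00 = €350.47.

€350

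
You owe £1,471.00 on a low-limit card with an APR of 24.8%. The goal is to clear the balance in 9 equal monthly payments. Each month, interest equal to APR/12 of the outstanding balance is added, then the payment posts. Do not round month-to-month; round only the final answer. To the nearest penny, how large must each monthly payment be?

Monthly rate r = 24.8%/12 = 2.06667% = 0.0206667.
Level-payment amortization: P = B₀·r / (1 − (1+r)^(−n)) = 1471.00·0.0206667 / (1 − 1.02067^(−9)).
Denominator 1 − (1+r)^(−9) = 0.168150777.
P = 30.4007 / 0.168150777 ≈ 180.79.

£180.79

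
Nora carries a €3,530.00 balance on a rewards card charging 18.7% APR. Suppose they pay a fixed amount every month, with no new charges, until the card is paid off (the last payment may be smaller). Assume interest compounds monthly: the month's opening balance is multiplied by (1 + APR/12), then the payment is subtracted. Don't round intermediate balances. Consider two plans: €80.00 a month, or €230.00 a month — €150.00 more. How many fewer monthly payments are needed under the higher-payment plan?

58 fewer payments

Monthly rate r = 18.7%/12 = 1.55833% = 0.0155833.
At €80.00/mo: n = ⌈−ln(1 − rB₀/P)/ln(1+r)⌉ = 76 payments (last €19.67); total interest = total paid − €3,530.00 = €2,489.67.
At €230.00/mo: 18 payments (last €156.15); total interest €536.15.
Payments saved = 76 − 18 = 58.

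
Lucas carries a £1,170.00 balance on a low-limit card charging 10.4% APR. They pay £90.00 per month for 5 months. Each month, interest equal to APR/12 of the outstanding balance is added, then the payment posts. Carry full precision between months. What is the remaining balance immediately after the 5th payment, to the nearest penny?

Monthly rate r = 10.4%/12 = 0.866667% = 0.00866667.
Each month: B ← B·(1+r) − £90.00.
Month 1: interest £10.14; balance after payment £1,090.14.
Month 2: interest £9.45; balance after payment £1,009.59.
Month 3: interest £8.75; balance after payment £928.34.
Month 4: interest £8.05; balance after payment £846.38.
Month 5: interest £7.34; balance after payment £763.72.

£763.72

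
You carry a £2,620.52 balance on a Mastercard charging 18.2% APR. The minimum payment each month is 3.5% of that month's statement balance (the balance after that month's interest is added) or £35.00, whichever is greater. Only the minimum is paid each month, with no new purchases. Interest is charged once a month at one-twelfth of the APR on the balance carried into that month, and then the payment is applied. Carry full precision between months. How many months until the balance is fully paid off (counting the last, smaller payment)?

85 months

Monthly rate r = 18.2%/12 = 1.51667% = 0.0151667.
While 3.5% of the post-interest balance exceeds £35.00, each month B ← (B·(1+r))·(1 − 0.035), i.e. B shrinks by the factor (1+r)·0.965 = 0.97964.
This holds for months 1–48. Entering month 49 the balance is £976.09; 3.5% of the post-interest balance is now below £35.00, so the flat £35.00 minimum applies from here.
From month 49 a fixed £35.00 at rate r clears £976.09 in 37 more payments. Total: 48 + 37 = 85 months.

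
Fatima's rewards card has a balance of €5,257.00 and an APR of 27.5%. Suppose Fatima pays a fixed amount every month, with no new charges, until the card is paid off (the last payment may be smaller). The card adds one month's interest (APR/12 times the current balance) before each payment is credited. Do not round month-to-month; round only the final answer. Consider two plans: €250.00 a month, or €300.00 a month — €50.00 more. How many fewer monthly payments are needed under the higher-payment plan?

7 fewer payments

Monthly rate r = 27.5%/12 = 2.29167% = 0.0229167.
At €250.00/mo: n = ⌈−ln(1 − rB₀/P)/ln(1+r)⌉ = 30 payments (last €5.45); total interest = total paid − €5,257.00 = €1,998.45.
At €300.00/mo: 23 payments (last €199.10); total interest €1,542.10.
Payments saved = 30 − 23 = 7.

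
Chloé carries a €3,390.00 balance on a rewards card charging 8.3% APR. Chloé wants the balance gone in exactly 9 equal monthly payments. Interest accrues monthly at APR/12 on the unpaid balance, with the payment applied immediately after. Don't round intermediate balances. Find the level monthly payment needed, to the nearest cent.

€389.81

Monthly rate r = 8.3%/12 = 0.691667% = 0.00691667.
Level-payment amortization: P = B₀·r / (1 − (1+r)^(−n)) = 3390.00·0.00691667 / (1 − 1.00692^(−9)).
Denominator 1 − (1+r)^(−9) = 0.0601506724.
P = 23.4475 / 0.0601506724 ≈ 389.81.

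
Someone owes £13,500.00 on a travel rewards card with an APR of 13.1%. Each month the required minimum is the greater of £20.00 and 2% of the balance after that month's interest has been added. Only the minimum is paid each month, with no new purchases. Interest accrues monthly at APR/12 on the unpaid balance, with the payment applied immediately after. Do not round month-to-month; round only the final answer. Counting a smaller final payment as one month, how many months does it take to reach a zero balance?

Monthly rate r = 13.1%/12 = 1.09167% = 0.0109167.
While 2% of the post-interest balance exceeds £20.00, each month B ← (B·(1+r))·(1 − 0.02), i.e. B shrinks by the factor (1+r)·0.98 = 0.9907.
This holds for months 1–280. Entering month 281 the balance is £986.13; 2% of the post-interest balance is now below £20.00, so the flat £20.00 minimum applies from here.
From month 281 a fixed £20.00 at rate r clears £986.13 in 72 more payments. Total: 280 + 72 = 352 months.

352 months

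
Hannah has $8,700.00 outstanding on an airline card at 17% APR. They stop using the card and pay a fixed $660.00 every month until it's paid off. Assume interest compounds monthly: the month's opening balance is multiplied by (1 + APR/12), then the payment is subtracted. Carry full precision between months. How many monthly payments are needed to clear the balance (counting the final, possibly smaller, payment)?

15 months

Monthly rate r = 17%/12 = 1.41667% = 0.0141667.
Recurrence: B ← B·(1+r) − $660.00.
Month 1: interest $123.25; balance after payment $8,163.25.
Month 2: interest $115.65; balance after payment $7,618.90.
Closed form: n = −ln(1 − rB₀/P)/ln(1+r) = −ln(0.81326)/ln(1.01417) ≈ 14.694, so the balance reaches zero during payment 15.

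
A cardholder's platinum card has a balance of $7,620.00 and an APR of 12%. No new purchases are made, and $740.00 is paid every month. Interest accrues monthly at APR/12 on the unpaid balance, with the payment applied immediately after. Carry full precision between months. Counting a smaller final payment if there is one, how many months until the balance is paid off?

Monthly rate r = 12%/12 = 1% = 0.01.
Recurrence: B ← B·(1+r) − $740.00.
Month 1: interest $76.20; balance after payment $6,956.20.
Month 2: interest $69.56; balance after payment $6,285.76.
Closed form: n = −ln(1 − rB₀/P)/ln(1+r) = −ln(0.89703)/ln(1.01) ≈ 10.921, so the balance reaches zero during payment 11.

11 months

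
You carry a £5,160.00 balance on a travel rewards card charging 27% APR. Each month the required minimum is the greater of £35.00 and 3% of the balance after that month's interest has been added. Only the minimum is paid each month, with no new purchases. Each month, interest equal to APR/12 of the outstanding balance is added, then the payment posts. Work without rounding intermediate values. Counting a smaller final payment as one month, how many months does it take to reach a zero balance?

244 months

Monthly rate r = 27%/12 = 2.25% = 0.0225.
While 3% of the post-interest balance exceeds £35.00, each month B ← (B·(1+r))·(1 − 0.03), i.e. B shrinks by the factor (1+r)·0.97 = 0.99182.
This holds for months 1–184. Entering month 185 the balance is £1,139.46; 3% of the post-interest balance is now below £35.00, so the flat £35.00 minimum applies from here.
From month 185 a fixed £35.00 at rate r clears £1,139.46 in 60 more payments. Total: 184 + 60 = 244 months.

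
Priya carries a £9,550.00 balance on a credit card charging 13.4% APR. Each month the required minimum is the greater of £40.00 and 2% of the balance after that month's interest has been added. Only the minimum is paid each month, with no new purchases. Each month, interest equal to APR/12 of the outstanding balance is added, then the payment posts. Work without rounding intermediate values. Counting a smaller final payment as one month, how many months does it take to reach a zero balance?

Monthly rate r = 13.4%/12 = 1.11667% = 0.0111667.
While 2% of the post-interest balance exceeds £40.00, each month B ← (B·(1+r))·(1 − 0.02), i.e. B shrinks by the factor (1+r)·0.98 = 0.99094.
This holds for months 1–174. Entering month 175 the balance is £1,961.09; 2% of the post-interest balance is now below £40.00, so the flat £40.00 minimum applies from here.
From month 175 a fixed £40.00 at rate r clears £1,961.09 in 72 more payments. Total: 174 + 72 = 246 months.

246 months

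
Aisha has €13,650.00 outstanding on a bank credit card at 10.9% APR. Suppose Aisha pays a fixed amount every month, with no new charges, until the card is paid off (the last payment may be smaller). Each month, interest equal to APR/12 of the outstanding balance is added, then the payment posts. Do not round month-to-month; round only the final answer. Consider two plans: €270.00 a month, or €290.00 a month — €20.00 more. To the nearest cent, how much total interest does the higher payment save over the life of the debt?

€465.31

Monthly rate r = 10.9%/12 = 0.908333% = 0.00908333.
At €270.00/mo: n = ⌈−ln(1 − rB₀/P)/ln(1+r)⌉ = 68 payments (last €265.58); total interest = total paid − €13,650.00 = €4,705.58.
At €290.00/mo: 62 payments (last €200.27); total interest €4,240.27.
Interest saved = €4,705.58 − €4,240.27 = €465.31.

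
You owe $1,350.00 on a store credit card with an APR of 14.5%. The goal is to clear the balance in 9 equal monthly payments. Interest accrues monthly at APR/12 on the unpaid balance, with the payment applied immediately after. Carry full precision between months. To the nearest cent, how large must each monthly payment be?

$159.21

Monthly rate r = 14.5%/12 = 1.20833% = 0.0120833.
Level-payment amortization: P = B₀·r / (1 − (1+r)^(−n)) = 1350.00·0.0120833 / (1 − 1.01208^(−9)).
Denominator 1 − (1+r)^(−9) = 0.102460559.
P = 16.3125 / 0.102460559 ≈ 159.21.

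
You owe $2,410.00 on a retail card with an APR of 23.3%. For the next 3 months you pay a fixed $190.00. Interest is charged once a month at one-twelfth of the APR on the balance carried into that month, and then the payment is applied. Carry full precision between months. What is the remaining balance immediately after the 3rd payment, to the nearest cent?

$1,971.99

Monthly rate r = 23.3%/12 = 1.94167% = 0.0194167.
Each month: B ← B·(1+r) − $190.00.
Month 1: interest $46.79; balance after payment $2,266.79.
Month 2: interest $44.01; balance after payment $2,120.81.
Month 3: interest $41.18; balance after payment $1,971.99.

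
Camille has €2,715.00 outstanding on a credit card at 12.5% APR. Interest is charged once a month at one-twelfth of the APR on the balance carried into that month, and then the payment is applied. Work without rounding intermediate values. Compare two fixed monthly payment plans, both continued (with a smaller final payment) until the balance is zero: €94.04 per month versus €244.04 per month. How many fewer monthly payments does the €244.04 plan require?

Monthly rate r = 12.5%/12 = 1.04167% = 0.0104167.
At €94.04/mo: n = ⌈−ln(1 − rB₀/P)/ln(1+r)⌉ = 35 payments (last €49.06); total interest = total paid − €2,715.00 = €531.42.
At €244.04/mo: 12 payments (last €216.33); total interest €185.77.
Payments saved = 35 − 12 = 23.

23 fewer payments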